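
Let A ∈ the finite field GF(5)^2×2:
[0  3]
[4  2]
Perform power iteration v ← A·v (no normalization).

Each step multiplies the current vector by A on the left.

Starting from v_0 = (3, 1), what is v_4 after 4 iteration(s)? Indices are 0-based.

v_4 = (4, 1)

v_0 = (3, 1).
v_1 = A·v_0 = (3, 4).
v_2 = A·v_1 = (2, 0).
v_3 = A·v_2 = (0, 3).
v_4 = A·v_3 = (4, 1).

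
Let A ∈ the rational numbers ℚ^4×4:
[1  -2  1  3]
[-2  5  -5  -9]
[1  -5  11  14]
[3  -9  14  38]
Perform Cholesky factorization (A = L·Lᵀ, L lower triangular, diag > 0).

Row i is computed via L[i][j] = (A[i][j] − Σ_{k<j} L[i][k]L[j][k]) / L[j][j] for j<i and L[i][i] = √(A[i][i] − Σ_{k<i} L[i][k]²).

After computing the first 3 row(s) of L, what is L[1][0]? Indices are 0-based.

L[1][0] = -2

Step 1: L[0][0] = √(1) = 1.
  L[1][0] = (-2) / L[0][0] = -2.
Step 2: L[1][1] = √(1) = 1.
  L[2][0] = (1) / L[0][0] = 1.
  L[2][1] = (-3) / L[1][1] = -3.
Step 3: L[2][2] = √(1) = 1.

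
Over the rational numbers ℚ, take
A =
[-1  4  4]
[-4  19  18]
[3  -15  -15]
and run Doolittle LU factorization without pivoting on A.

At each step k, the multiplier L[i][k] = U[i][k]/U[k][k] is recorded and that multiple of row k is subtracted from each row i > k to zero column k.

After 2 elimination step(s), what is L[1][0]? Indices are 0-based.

L[1][0] = 4

Step 1: pivot at (0,0) is -1.
  row1 ← row1 − (4)·row0  ⇒  L[1][0]=4, U row1=(0, 3, 2)
  row2 ← row2 − (-3)·row0  ⇒  L[2][0]=-3, U row2=(0, -3, -3)
Step 2: pivot at (1,1) is 3.
  row2 ← row2 − (-1)·row1  ⇒  L[2][1]=-1, U row2=(0, 0, -1)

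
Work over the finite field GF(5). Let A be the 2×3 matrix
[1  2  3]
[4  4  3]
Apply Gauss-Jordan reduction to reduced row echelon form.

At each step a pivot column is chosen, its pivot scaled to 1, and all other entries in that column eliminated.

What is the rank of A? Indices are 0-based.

step 1: normalize row 0 (÷1) = (1, 2, 3)
  row 1: subtract 4×row0 = (0, 1, 1)
step 2: normalize row 1 (÷1) = (0, 1, 1)
  row 0: subtract 2×row1 = (1, 0, 1)

rank = 2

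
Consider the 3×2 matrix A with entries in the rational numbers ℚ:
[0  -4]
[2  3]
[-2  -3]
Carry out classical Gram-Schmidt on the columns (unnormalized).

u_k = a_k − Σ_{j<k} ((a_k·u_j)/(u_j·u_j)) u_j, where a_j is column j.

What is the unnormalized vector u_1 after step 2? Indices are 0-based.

Step 1: u_0 = a_0 = (0, 2, -2).
Step 2: u_1 = a_1 − (3/2)·u_0 = (-4, 0, 0).

u_1 = (-4, 0, 0)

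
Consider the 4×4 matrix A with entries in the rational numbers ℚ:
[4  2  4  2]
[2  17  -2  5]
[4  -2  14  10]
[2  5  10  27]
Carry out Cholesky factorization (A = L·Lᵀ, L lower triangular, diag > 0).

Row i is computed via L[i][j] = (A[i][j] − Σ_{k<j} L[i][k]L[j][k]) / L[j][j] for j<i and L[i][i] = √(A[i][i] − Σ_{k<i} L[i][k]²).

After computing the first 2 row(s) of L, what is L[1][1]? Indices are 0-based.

Step 1: L[0][0] = √(4) = 2.
  L[1][0] = (2) / L[0][0] = 1.
Step 2: L[1][1] = √(16) = 4.

L[1][1] = 4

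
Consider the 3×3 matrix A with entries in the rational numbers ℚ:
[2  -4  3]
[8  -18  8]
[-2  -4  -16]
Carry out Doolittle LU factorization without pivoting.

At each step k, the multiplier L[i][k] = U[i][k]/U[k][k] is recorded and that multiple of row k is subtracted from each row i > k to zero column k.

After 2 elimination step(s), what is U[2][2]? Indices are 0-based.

Step 1: pivot at (0,0) is 2.
  row1 ← row1 − (4)·row0  ⇒  L[1][0]=4, U row1=(0, -2, -4)
  row2 ← row2 − (-1)·row0  ⇒  L[2][0]=-1, U row2=(0, -8, -13)
Step 2: pivot at (1,1) is -2.
  row2 ← row2 − (4)·row1  ⇒  L[2][1]=4, U row2=(0, 0, 3)

U[2][2] = 3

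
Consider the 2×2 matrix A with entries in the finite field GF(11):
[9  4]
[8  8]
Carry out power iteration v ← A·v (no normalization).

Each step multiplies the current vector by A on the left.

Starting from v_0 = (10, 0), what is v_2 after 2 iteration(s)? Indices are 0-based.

v_0 = (10, 0).
v_1 = A·v_0 = (2, 3).
v_2 = A·v_1 = (8, 7).

v_2 = (8, 7)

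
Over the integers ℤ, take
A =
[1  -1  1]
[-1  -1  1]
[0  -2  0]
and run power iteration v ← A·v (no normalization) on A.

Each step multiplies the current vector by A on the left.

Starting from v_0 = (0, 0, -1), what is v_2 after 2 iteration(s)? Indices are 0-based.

v_2 = (0, 2, 2)

v_0 = (0, 0, -1).
v_1 = A·v_0 = (-1, -1, 0).
v_2 = A·v_1 = (0, 2, 2).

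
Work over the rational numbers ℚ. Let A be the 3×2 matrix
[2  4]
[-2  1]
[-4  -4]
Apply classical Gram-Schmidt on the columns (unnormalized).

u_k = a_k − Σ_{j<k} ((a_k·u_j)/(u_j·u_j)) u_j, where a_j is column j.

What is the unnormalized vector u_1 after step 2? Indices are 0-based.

u_1 = (13/6, 17/6, -1/3)

Step 1: u_0 = a_0 = (2, -2, -4).
Step 2: u_1 = a_1 − (11/12)·u_0 = (13/6, 17/6, -1/3).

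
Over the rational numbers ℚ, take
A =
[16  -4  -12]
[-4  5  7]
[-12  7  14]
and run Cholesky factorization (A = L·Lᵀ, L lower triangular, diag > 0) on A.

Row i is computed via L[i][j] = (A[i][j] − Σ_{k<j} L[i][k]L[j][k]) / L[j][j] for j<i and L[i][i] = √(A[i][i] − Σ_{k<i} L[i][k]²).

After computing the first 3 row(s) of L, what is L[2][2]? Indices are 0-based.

L[2][2] = 1

Step 1: L[0][0] = √(16) = 4.
  L[1][0] = (-4) / L[0][0] = -1.
Step 2: L[1][1] = √(4) = 2.
  L[2][0] = (-12) / L[0][0] = -3.
  L[2][1] = (4) / L[1][1] = 2.
Step 3: L[2][2] = √(1) = 1.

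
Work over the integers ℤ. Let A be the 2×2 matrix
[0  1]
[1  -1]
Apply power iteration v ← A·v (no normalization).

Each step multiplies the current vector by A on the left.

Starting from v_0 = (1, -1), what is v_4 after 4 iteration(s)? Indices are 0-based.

v_0 = (1, -1).
v_1 = A·v_0 = (-1, 2).
v_2 = A·v_1 = (2, -3).
v_3 = A·v_2 = (-3, 5).
v_4 = A·v_3 = (5, -8).

v_4 = (5, -8)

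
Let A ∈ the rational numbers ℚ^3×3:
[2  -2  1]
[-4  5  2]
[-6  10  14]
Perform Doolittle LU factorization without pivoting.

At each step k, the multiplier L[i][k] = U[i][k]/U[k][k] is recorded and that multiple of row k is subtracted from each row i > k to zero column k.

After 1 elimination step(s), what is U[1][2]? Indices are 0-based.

Step 1: pivot at (0,0) is 2.
  row1 ← row1 − (-2)·row0  ⇒  L[1][0]=-2, U row1=(0, 1, 4)
  row2 ← row2 − (-3)·row0  ⇒  L[2][0]=-3, U row2=(0, 4, 17)

U[1][2] = 4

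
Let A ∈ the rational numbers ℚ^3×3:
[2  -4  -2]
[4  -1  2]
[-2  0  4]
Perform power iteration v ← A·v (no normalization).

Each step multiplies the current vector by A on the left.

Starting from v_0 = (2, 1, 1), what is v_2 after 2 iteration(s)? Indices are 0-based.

v_2 = (-40, -17, 4)

v_0 = (2, 1, 1).
v_1 = A·v_0 = (-2, 9, 0).
v_2 = A·v_1 = (-40, -17, 4).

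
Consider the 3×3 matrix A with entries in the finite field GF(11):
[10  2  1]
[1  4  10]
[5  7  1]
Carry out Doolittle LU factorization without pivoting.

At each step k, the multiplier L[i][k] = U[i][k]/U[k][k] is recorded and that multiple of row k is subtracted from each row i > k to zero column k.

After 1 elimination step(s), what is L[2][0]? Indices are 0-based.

k=0: U[0][0]=10
  eliminate (1,0): mult=10, new row 1: (0, 6, 0); set L[1][0]=10
  eliminate (2,0): mult=6, new row 2: (0, 6, 6); set L[2][0]=6

L[2][0] = 6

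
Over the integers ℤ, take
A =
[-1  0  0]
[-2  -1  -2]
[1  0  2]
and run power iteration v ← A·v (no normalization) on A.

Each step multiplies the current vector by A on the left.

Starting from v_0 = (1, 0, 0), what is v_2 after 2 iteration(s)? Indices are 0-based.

v_2 = (1, 2, 1)

v_0 = (1, 0, 0).
v_1 = A·v_0 = (-1, -2, 1).
v_2 = A·v_1 = (1, 2, 1).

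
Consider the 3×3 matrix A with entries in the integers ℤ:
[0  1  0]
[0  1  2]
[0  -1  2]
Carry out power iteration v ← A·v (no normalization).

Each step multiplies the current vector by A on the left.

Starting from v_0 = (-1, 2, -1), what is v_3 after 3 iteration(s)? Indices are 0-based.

v_3 = (-8, -24, -8)

v_0 = (-1, 2, -1).
v_1 = A·v_0 = (2, 0, -4).
v_2 = A·v_1 = (0, -8, -8).
v_3 = A·v_2 = (-8, -24, -8).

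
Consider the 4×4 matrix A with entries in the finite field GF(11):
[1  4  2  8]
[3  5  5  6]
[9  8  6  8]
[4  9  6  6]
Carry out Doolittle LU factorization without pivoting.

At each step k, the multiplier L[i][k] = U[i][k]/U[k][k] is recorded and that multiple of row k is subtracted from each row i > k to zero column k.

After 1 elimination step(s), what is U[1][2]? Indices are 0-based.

U[1][2] = 10

k=0: U[0][0]=1
  eliminate (1,0): mult=3, new row 1: (0, 4, 10, 4); set L[1][0]=3
  eliminate (2,0): mult=9, new row 2: (0, 5, 10, 2); set L[2][0]=9
  eliminate (3,0): mult=4, new row 3: (0, 4, 9, 7); set L[3][0]=4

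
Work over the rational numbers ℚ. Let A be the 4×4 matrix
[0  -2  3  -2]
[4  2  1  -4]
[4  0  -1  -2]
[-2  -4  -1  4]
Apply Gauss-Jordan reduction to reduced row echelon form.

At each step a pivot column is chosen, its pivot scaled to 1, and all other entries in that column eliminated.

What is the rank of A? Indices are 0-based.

rank = 4

step 1: exchange rows 0,1
step 1: normalize row 0 (÷4) = (1, 1/2, 1/4, -1)
  row 2: subtract 4×row0 = (0, -2, -2, 2)
  row 3: subtract -2×row0 = (0, -3, -1/2, 2)
step 2: normalize row 1 (÷-2) = (0, 1, -3/2, 1)
  row 0: subtract 1/2×row1 = (1, 0, 1, -3/2)
  row 2: subtract -2×row1 = (0, 0, -5, 4)
  row 3: subtract -3×row1 = (0, 0, -5, 5)
step 3: normalize row 2 (÷-5) = (0, 0, 1, -4/5)
  row 0: subtract 1×row2 = (1, 0, 0, -7/10)
  row 1: subtract -3/2×row2 = (0, 1, 0, -1/5)
  row 3: subtract -5×row2 = (0, 0, 0, 1)
step 4: normalize row 3 (÷1) = (0, 0, 0, 1)
  row 0: subtract -7/10×row3 = (1, 0, 0, 0)
  row 1: subtract -1/5×row3 = (0, 1, 0, 0)
  row 2: subtract -4/5×row3 = (0, 0, 1, 0)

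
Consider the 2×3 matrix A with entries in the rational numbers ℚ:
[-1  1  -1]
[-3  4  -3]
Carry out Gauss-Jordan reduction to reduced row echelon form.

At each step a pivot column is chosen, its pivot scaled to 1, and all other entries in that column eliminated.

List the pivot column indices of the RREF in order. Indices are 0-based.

pivot columns: 0, 1

pivot(0,0)=-1: scale R0 → (1, -1, 1)
  clear (1,0): R1 −= (-3)R0 → (0, 1, 0)
pivot(1,1)=1: scale R1 → (0, 1, 0)
  clear (0,1): R0 −= (-1)R1 → (1, 0, 1)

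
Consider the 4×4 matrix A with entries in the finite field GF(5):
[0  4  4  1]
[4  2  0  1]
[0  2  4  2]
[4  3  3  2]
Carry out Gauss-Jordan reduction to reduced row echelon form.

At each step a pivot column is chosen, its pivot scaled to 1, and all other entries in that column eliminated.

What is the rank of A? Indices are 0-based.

rank = 4

step 1: exchange rows 0,1
step 1: normalize row 0 (÷4) = (1, 3, 0, 4)
  row 3: subtract 4×row0 = (0, 1, 3, 1)
step 2: normalize row 1 (÷4) = (0, 1, 1, 4)
  row 0: subtract 3×row1 = (1, 0, 2, 2)
  row 2: subtract 2×row1 = (0, 0, 2, 4)
  row 3: subtract 1×row1 = (0, 0, 2, 2)
step 3: normalize row 2 (÷2) = (0, 0, 1, 2)
  row 0: subtract 2×row2 = (1, 0, 0, 3)
  row 1: subtract 1×row2 = (0, 1, 0, 2)
  row 3: subtract 2×row2 = (0, 0, 0, 3)
step 4: normalize row 3 (÷3) = (0, 0, 0, 1)
  row 0: subtract 3×row3 = (1, 0, 0, 0)
  row 1: subtract 2×row3 = (0, 1, 0, 0)
  row 2: subtract 2×row3 = (0, 0, 1, 0)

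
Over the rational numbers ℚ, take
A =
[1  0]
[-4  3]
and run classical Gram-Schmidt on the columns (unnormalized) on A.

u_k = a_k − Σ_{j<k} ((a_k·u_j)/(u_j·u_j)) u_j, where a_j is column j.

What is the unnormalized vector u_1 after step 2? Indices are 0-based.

Step 1: u_0 = a_0 = (1, -4).
Step 2: u_1 = a_1 − (-12/17)·u_0 = (12/17, 3/17).

u_1 = (12/17, 3/17)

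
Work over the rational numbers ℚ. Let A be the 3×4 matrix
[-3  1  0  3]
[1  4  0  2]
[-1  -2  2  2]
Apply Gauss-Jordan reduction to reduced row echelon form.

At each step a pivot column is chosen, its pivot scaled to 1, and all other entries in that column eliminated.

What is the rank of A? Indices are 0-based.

rank = 3

step 1: normalize row 0 (÷-3) = (1, -1/3, 0, -1)
  row 1: subtract 1×row0 = (0, 13/3, 0, 3)
  row 2: subtract -1×row0 = (0, -7/3, 2, 1)
step 2: normalize row 1 (÷13/3) = (0, 1, 0, 9/13)
  row 0: subtract -1/3×row1 = (1, 0, 0, -10/13)
  row 2: subtract -7/3×row1 = (0, 0, 2, 34/13)
step 3: normalize row 2 (÷2) = (0, 0, 1, 17/13)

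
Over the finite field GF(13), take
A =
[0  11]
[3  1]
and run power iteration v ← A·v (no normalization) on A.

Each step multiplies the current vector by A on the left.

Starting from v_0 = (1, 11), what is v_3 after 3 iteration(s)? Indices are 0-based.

v_3 = (0, 7)

v_0 = (1, 11).
v_1 = A·v_0 = (4, 1).
v_2 = A·v_1 = (11, 0).
v_3 = A·v_2 = (0, 7).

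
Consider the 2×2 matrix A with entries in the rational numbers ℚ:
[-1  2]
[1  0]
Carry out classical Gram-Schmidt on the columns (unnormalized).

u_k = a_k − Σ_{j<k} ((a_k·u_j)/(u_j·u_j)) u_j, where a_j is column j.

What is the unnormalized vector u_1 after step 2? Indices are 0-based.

u_1 = (1, 1)

Step 1: u_0 = a_0 = (-1, 1).
Step 2: u_1 = a_1 − (-1)·u_0 = (1, 1).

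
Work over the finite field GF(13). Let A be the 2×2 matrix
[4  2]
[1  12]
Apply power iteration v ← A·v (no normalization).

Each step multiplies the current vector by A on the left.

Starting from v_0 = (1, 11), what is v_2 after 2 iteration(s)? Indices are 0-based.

v_2 = (6, 10)

v_0 = (1, 11).
v_1 = A·v_0 = (0, 3).
v_2 = A·v_1 = (6, 10).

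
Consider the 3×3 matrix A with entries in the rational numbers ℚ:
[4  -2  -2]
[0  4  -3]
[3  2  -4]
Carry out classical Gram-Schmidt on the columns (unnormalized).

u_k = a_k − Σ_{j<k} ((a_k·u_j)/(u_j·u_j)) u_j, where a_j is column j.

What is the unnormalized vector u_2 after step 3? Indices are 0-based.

Step 1: u_0 = a_0 = (4, 0, 3).
Step 2: u_1 = a_1 − (-2/25)·u_0 = (-42/25, 4, 56/25).
Step 3: u_2 = a_2 − (-4/5)·u_0 − (-110/149)·u_1 = (-6/149, -7/149, 8/149).

u_2 = (-6/149, -7/149, 8/149)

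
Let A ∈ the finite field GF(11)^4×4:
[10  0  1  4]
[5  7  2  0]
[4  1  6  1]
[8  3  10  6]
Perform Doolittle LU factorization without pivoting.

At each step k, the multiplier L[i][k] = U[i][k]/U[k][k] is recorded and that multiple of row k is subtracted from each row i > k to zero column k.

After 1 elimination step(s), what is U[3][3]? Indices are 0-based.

k=0: U[0][0]=10
  eliminate (1,0): mult=6, new row 1: (0, 7, 7, 9); set L[1][0]=6
  eliminate (2,0): mult=7, new row 2: (0, 1, 10, 6); set L[2][0]=7
  eliminate (3,0): mult=3, new row 3: (0, 3, 7, 5); set L[3][0]=3

U[3][3] = 5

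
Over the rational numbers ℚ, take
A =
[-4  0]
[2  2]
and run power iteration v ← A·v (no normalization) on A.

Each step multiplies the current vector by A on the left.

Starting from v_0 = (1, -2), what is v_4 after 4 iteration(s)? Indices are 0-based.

v_4 = (256, -112)

v_0 = (1, -2).
v_1 = A·v_0 = (-4, -2).
v_2 = A·v_1 = (16, -12).
v_3 = A·v_2 = (-64, 8).
v_4 = A·v_3 = (256, -112).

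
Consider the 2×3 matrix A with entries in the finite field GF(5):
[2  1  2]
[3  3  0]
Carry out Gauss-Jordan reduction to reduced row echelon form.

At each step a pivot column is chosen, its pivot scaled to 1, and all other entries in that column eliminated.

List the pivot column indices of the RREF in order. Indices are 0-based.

pivot columns: 0, 1

[1] R0 /= 2  ⇒  (1, 3, 1)
     R1 -= 3·R0  ⇒  (0, 4, 2)
[2] R1 /= 4  ⇒  (0, 1, 3)
     R0 -= 3·R1  ⇒  (1, 0, 2)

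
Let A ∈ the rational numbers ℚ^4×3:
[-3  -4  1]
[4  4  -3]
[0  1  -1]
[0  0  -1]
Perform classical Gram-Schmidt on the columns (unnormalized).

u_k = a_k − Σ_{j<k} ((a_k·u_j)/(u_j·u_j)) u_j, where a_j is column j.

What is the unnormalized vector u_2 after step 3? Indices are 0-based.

u_2 = (-36/41, -27/41, -36/41, -1)

Step 1: u_0 = a_0 = (-3, 4, 0, 0).
Step 2: u_1 = a_1 − (28/25)·u_0 = (-16/25, -12/25, 1, 0).
Step 3: u_2 = a_2 − (-3/5)·u_0 − (-5/41)·u_1 = (-36/41, -27/41, -36/41, -1).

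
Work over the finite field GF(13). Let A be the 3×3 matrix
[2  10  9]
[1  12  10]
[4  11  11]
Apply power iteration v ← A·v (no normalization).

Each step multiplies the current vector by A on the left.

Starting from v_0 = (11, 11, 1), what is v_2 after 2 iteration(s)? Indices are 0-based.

v_2 = (3, 6, 10)

v_0 = (11, 11, 1).
v_1 = A·v_0 = (11, 10, 7).
v_2 = A·v_1 = (3, 6, 10).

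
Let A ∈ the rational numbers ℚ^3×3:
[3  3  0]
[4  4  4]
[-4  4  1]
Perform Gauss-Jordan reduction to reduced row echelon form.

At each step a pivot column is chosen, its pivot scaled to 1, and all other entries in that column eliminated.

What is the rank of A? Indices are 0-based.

pivot(0,0)=3: scale R0 → (1, 1, 0)
  clear (1,0): R1 −= (4)R0 → (0, 0, 4)
  clear (2,0): R2 −= (-4)R0 → (0, 8, 1)
pivot(1,1): swap R1↔R2
pivot(1,1)=8: scale R1 → (0, 1, 1/8)
  clear (0,1): R0 −= (1)R1 → (1, 0, -1/8)
pivot(2,2)=4: scale R2 → (0, 0, 1)
  clear (0,2): R0 −= (-1/8)R2 → (1, 0, 0)
  clear (1,2): R1 −= (1/8)R2 → (0, 1, 0)

rank = 3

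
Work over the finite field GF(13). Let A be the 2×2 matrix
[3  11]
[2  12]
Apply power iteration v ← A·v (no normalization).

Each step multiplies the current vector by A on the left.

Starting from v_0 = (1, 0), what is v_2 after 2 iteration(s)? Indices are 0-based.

v_2 = (5, 4)

v_0 = (1, 0).
v_1 = A·v_0 = (3, 2).
v_2 = A·v_1 = (5, 4).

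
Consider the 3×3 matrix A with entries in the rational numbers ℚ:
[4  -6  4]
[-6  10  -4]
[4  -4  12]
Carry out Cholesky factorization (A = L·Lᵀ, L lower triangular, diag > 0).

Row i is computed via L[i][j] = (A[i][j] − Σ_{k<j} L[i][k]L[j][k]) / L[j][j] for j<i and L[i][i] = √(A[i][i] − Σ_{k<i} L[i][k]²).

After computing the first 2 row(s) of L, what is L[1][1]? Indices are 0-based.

L[1][1] = 1

Step 1: L[0][0] = √(4) = 2.
  L[1][0] = (-6) / L[0][0] = -3.
Step 2: L[1][1] = √(1) = 1.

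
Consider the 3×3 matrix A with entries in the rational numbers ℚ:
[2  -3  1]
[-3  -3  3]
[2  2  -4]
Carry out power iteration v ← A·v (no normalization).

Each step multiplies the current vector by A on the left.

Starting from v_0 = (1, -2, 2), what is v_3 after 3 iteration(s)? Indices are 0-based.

v_3 = (305, 546, -520)

v_0 = (1, -2, 2).
v_1 = A·v_0 = (10, 9, -10).
v_2 = A·v_1 = (-17, -87, 78).
v_3 = A·v_2 = (305, 546, -520).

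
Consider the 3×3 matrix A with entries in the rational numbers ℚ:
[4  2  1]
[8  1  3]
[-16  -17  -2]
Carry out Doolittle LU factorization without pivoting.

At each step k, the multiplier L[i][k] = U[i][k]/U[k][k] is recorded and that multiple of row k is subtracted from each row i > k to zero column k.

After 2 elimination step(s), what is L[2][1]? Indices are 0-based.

[col 0] pivot 4
  R1 -= 2*R0 → (0, -3, 1)  (L[1][0] := 2)
  R2 -= -4*R0 → (0, -9, 2)  (L[2][0] := -4)
[col 1] pivot -3
  R2 -= 3*R1 → (0, 0, -1)  (L[2][1] := 3)

L[2][1] = 3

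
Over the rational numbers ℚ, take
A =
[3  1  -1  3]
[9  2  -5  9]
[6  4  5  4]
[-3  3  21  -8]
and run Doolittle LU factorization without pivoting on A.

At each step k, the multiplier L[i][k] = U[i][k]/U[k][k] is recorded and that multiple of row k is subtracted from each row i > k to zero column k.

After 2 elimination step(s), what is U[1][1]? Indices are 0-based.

U[1][1] = -1

k=0: U[0][0]=3
  eliminate (1,0): mult=3, new row 1: (0, -1, -2, 0); set L[1][0]=3
  eliminate (2,0): mult=2, new row 2: (0, 2, 7, -2); set L[2][0]=2
  eliminate (3,0): mult=-1, new row 3: (0, 4, 20, -5); set L[3][0]=-1
k=1: U[1][1]=-1
  eliminate (2,1): mult=-2, new row 2: (0, 0, 3, -2); set L[2][1]=-2
  eliminate (3,1): mult=-4, new row 3: (0, 0, 12, -5); set L[3][1]=-4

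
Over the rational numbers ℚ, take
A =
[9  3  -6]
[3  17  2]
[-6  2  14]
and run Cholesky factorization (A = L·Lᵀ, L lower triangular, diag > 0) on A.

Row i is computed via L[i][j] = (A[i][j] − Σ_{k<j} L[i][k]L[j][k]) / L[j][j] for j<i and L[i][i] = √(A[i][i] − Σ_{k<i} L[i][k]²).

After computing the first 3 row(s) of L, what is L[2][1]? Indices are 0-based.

L[2][1] = 1

Step 1: L[0][0] = √(9) = 3.
  L[1][0] = (3) / L[0][0] = 1.
Step 2: L[1][1] = √(16) = 4.
  L[2][0] = (-6) / L[0][0] = -2.
  L[2][1] = (4) / L[1][1] = 1.
Step 3: L[2][2] = √(9) = 3.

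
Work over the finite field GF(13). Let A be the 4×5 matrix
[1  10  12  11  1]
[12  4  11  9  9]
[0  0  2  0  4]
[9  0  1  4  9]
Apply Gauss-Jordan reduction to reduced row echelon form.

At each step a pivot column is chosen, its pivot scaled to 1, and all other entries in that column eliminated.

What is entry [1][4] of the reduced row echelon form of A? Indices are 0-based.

step 1: normalize row 0 (÷1) = (1, 10, 12, 11, 1)
  row 1: subtract 12×row0 = (0, 1, 10, 7, 10)
  row 3: subtract 9×row0 = (0, 1, 10, 9, 0)
step 2: normalize row 1 (÷1) = (0, 1, 10, 7, 10)
  row 0: subtract 10×row1 = (1, 0, 3, 6, 5)
  row 3: subtract 1×row1 = (0, 0, 0, 2, 3)
step 3: normalize row 2 (÷2) = (0, 0, 1, 0, 2)
  row 0: subtract 3×row2 = (1, 0, 0, 6, 12)
  row 1: subtract 10×row2 = (0, 1, 0, 7, 3)
step 4: normalize row 3 (÷2) = (0, 0, 0, 1, 8)
  row 0: subtract 6×row3 = (1, 0, 0, 0, 3)
  row 1: subtract 7×row3 = (0, 1, 0, 0, 12)

M[1][4] = 12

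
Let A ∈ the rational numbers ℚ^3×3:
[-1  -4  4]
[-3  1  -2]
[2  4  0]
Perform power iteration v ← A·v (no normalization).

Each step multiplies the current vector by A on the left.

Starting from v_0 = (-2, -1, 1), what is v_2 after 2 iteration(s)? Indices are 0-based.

v_2 = (-54, -11, 32)

v_0 = (-2, -1, 1).
v_1 = A·v_0 = (10, 3, -8).
v_2 = A·v_1 = (-54, -11, 32).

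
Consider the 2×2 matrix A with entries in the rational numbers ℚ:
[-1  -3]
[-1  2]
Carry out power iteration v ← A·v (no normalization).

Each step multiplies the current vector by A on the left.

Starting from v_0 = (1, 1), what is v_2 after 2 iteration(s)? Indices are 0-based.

v_0 = (1, 1).
v_1 = A·v_0 = (-4, 1).
v_2 = A·v_1 = (1, 6).

v_2 = (1, 6)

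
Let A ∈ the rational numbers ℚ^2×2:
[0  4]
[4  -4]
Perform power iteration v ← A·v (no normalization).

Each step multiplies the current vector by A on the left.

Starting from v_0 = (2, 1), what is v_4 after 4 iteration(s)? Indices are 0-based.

v_0 = (2, 1).
v_1 = A·v_0 = (4, 4).
v_2 = A·v_1 = (16, 0).
v_3 = A·v_2 = (0, 64).
v_4 = A·v_3 = (256, -256).

v_4 = (256, -256)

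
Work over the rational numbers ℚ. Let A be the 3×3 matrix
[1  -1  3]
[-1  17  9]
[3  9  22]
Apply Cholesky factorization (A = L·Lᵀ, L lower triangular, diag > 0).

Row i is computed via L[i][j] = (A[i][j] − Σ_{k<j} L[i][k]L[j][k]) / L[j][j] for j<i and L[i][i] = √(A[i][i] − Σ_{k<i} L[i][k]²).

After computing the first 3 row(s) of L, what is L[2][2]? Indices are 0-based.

L[2][2] = 2

Step 1: L[0][0] = √(1) = 1.
  L[1][0] = (-1) / L[0][0] = -1.
Step 2: L[1][1] = √(16) = 4.
  L[2][0] = (3) / L[0][0] = 3.
  L[2][1] = (12) / L[1][1] = 3.
Step 3: L[2][2] = √(4) = 2.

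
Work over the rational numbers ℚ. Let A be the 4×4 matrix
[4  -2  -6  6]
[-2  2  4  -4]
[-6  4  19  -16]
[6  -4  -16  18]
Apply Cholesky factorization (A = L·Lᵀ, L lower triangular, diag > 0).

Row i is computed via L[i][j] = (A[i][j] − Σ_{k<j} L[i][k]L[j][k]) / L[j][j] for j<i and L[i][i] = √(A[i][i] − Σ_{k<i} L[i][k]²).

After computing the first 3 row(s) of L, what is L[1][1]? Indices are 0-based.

Step 1: L[0][0] = √(4) = 2.
  L[1][0] = (-2) / L[0][0] = -1.
Step 2: L[1][1] = √(1) = 1.
  L[2][0] = (-6) / L[0][0] = -3.
  L[2][1] = (1) / L[1][1] = 1.
Step 3: L[2][2] = √(9) = 3.

L[1][1] = 1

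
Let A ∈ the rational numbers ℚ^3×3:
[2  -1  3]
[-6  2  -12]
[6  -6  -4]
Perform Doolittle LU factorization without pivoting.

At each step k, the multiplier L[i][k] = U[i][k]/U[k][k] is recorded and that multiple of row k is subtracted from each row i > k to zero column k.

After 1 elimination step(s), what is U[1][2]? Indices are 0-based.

U[1][2] = -3

k=0: U[0][0]=2
  eliminate (1,0): mult=-3, new row 1: (0, -1, -3); set L[1][0]=-3
  eliminate (2,0): mult=3, new row 2: (0, -3, -13); set L[2][0]=3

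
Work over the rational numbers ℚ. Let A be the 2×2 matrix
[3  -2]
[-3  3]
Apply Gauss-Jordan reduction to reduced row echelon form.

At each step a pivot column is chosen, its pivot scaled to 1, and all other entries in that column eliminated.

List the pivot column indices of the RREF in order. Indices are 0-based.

pivot columns: 0, 1

step 1: normalize row 0 (÷3) = (1, -2/3)
  row 1: subtract -3×row0 = (0, 1)
step 2: normalize row 1 (÷1) = (0, 1)
  row 0: subtract -2/3×row1 = (1, 0)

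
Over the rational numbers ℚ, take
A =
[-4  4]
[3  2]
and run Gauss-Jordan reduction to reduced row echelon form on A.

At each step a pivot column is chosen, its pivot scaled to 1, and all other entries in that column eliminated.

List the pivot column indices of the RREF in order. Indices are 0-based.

[1] R0 /= -4  ⇒  (1, -1)
     R1 -= 3·R0  ⇒  (0, 5)
[2] R1 /= 5  ⇒  (0, 1)
     R0 -= -1·R1  ⇒  (1, 0)

pivot columns: 0, 1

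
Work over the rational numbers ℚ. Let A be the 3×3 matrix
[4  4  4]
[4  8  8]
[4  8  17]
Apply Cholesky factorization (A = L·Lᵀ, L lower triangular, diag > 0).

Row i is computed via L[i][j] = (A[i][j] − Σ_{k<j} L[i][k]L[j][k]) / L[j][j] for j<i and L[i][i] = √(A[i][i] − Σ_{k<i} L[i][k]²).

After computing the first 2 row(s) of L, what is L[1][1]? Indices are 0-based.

Step 1: L[0][0] = √(4) = 2.
  L[1][0] = (4) / L[0][0] = 2.
Step 2: L[1][1] = √(4) = 2.

L[1][1] = 2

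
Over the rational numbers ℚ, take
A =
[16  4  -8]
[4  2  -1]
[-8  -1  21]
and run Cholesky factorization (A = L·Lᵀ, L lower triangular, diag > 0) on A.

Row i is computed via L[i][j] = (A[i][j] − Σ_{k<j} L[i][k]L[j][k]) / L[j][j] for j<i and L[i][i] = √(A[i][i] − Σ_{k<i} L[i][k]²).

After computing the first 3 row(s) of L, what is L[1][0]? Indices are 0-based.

Step 1: L[0][0] = √(16) = 4.
  L[1][0] = (4) / L[0][0] = 1.
Step 2: L[1][1] = √(1) = 1.
  L[2][0] = (-8) / L[0][0] = -2.
  L[2][1] = (1) / L[1][1] = 1.
Step 3: L[2][2] = √(16) = 4.

L[1][0] = 1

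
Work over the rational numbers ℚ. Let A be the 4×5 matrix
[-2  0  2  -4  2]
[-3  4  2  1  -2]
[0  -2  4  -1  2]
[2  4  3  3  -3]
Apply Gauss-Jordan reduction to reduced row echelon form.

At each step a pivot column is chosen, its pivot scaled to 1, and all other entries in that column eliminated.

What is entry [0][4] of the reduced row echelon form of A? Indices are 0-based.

[1] R0 /= -2  ⇒  (1, 0, -1, 2, -1)
     R1 -= -3·R0  ⇒  (0, 4, -1, 7, -5)
     R3 -= 2·R0  ⇒  (0, 4, 5, -1, -1)
[2] R1 /= 4  ⇒  (0, 1, -1/4, 7/4, -5/4)
     R2 -= -2·R1  ⇒  (0, 0, 7/2, 5/2, -1/2)
     R3 -= 4·R1  ⇒  (0, 0, 6, -8, 4)
[3] R2 /= 7/2  ⇒  (0, 0, 1, 5/7, -1/7)
     R0 -= -1·R2  ⇒  (1, 0, 0, 19/7, -8/7)
     R1 -= -1/4·R2  ⇒  (0, 1, 0, 27/14, -9/7)
     R3 -= 6·R2  ⇒  (0, 0, 0, -86/7, 34/7)
[4] R3 /= -86/7  ⇒  (0, 0, 0, 1, -17/43)
     R0 -= 19/7·R3  ⇒  (1, 0, 0, 0, -3/43)
     R1 -= 27/14·R3  ⇒  (0, 1, 0, 0, -45/86)
     R2 -= 5/7·R3  ⇒  (0, 0, 1, 0, 6/43)

M[0][4] = -3/43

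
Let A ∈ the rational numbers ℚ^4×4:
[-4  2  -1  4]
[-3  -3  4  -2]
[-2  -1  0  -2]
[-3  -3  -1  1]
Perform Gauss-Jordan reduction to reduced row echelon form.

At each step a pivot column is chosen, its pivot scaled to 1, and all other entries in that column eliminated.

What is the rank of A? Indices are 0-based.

rank = 4

[1] R0 /= -4  ⇒  (1, -1/2, 1/4, -1)
     R1 -= -3·R0  ⇒  (0, -9/2, 19/4, -5)
     R2 -= -2·R0  ⇒  (0, -2, 1/2, -4)
     R3 -= -3·R0  ⇒  (0, -9/2, -1/4, -2)
[2] R1 /= -9/2  ⇒  (0, 1, -19/18, 10/9)
     R0 -= -1/2·R1  ⇒  (1, 0, -5/18, -4/9)
     R2 -= -2·R1  ⇒  (0, 0, -29/18, -16/9)
     R3 -= -9/2·R1  ⇒  (0, 0, -5, 3)
[3] R2 /= -29/18  ⇒  (0, 0, 1, 32/29)
     R0 -= -5/18·R2  ⇒  (1, 0, 0, -4/29)
     R1 -= -19/18·R2  ⇒  (0, 1, 0, 66/29)
     R3 -= -5·R2  ⇒  (0, 0, 0, 247/29)
[4] R3 /= 247/29  ⇒  (0, 0, 0, 1)
     R0 -= -4/29·R3  ⇒  (1, 0, 0, 0)
     R1 -= 66/29·R3  ⇒  (0, 1, 0, 0)
     R2 -= 32/29·R3  ⇒  (0, 0, 1, 0)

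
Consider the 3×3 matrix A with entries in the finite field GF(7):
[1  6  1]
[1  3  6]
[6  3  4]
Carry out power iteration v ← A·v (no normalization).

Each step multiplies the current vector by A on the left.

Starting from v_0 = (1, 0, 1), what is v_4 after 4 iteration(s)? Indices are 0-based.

v_0 = (1, 0, 1).
v_1 = A·v_0 = (2, 0, 3).
v_2 = A·v_1 = (5, 6, 3).
v_3 = A·v_2 = (2, 6, 4).
v_4 = A·v_3 = (0, 2, 4).

v_4 = (0, 2, 4)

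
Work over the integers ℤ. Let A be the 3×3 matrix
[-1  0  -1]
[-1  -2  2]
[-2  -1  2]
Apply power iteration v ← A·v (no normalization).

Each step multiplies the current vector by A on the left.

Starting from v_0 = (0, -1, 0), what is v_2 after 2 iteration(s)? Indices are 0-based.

v_2 = (-1, -2, 0)

v_0 = (0, -1, 0).
v_1 = A·v_0 = (0, 2, 1).
v_2 = A·v_1 = (-1, -2, 0).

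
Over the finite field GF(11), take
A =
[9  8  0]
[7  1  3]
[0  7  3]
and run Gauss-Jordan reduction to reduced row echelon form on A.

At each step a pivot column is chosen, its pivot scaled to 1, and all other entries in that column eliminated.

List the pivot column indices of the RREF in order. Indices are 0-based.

[1] R0 /= 9  ⇒  (1, 7, 0)
     R1 -= 7·R0  ⇒  (0, 7, 3)
[2] R1 /= 7  ⇒  (0, 1, 2)
     R0 -= 7·R1  ⇒  (1, 0, 8)
     R2 -= 7·R1  ⇒  (0, 0, 0)
column 2 empty below row 2

pivot columns: 0, 1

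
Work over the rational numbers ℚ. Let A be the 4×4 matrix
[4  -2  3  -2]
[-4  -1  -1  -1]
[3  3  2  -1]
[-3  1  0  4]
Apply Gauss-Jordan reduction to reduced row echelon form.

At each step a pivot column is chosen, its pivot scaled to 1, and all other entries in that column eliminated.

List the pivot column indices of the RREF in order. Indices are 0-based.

pivot columns: 0, 1, 2, 3

pivot(0,0)=4: scale R0 → (1, -1/2, 3/4, -1/2)
  clear (1,0): R1 −= (-4)R0 → (0, -3, 2, -3)
  clear (2,0): R2 −= (3)R0 → (0, 9/2, -1/4, 1/2)
  clear (3,0): R3 −= (-3)R0 → (0, -1/2, 9/4, 5/2)
pivot(1,1)=-3: scale R1 → (0, 1, -2/3, 1)
  clear (0,1): R0 −= (-1/2)R1 → (1, 0, 5/12, 0)
  clear (2,1): R2 −= (9/2)R1 → (0, 0, 11/4, -4)
  clear (3,1): R3 −= (-1/2)R1 → (0, 0, 23/12, 3)
pivot(2,2)=11/4: scale R2 → (0, 0, 1, -16/11)
  clear (0,2): R0 −= (5/12)R2 → (1, 0, 0, 20/33)
  clear (1,2): R1 −= (-2/3)R2 → (0, 1, 0, 1/33)
  clear (3,2): R3 −= (23/12)R2 → (0, 0, 0, 191/33)
pivot(3,3)=191/33: scale R3 → (0, 0, 0, 1)
  clear (0,3): R0 −= (20/33)R3 → (1, 0, 0, 0)
  clear (1,3): R1 −= (1/33)R3 → (0, 1, 0, 0)
  clear (2,3): R2 −= (-16/11)R3 → (0, 0, 1, 0)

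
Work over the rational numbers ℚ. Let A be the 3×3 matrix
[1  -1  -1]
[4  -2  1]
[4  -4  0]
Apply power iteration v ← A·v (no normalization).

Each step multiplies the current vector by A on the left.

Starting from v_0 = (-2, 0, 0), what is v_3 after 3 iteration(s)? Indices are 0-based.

v_0 = (-2, 0, 0).
v_1 = A·v_0 = (-2, -8, -8).
v_2 = A·v_1 = (14, 0, 24).
v_3 = A·v_2 = (-10, 80, 56).

v_3 = (-10, 80, 56)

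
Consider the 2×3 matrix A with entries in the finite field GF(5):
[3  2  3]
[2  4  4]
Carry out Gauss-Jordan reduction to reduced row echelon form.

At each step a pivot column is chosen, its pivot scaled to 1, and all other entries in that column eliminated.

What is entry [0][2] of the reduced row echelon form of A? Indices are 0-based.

M[0][2] = 3

[1] R0 /= 3  ⇒  (1, 4, 1)
     R1 -= 2·R0  ⇒  (0, 1, 2)
[2] R1 /= 1  ⇒  (0, 1, 2)
     R0 -= 4·R1  ⇒  (1, 0, 3)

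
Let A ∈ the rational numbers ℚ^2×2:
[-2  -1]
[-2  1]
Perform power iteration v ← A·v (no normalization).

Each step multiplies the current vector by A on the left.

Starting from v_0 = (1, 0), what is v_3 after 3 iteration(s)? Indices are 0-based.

v_3 = (-14, -10)

v_0 = (1, 0).
v_1 = A·v_0 = (-2, -2).
v_2 = A·v_1 = (6, 2).
v_3 = A·v_2 = (-14, -10).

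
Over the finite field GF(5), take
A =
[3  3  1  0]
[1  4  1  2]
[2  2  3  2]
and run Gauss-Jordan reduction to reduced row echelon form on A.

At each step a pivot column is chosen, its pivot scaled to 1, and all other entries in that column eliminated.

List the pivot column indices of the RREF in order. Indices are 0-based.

pivot columns: 0, 1, 2

pivot(0,0)=3: scale R0 → (1, 1, 2, 0)
  clear (1,0): R1 −= (1)R0 → (0, 3, 4, 2)
  clear (2,0): R2 −= (2)R0 → (0, 0, 4, 2)
pivot(1,1)=3: scale R1 → (0, 1, 3, 4)
  clear (0,1): R0 −= (1)R1 → (1, 0, 4, 1)
pivot(2,2)=4: scale R2 → (0, 0, 1, 3)
  clear (0,2): R0 −= (4)R2 → (1, 0, 0, 4)
  clear (1,2): R1 −= (3)R2 → (0, 1, 0, 0)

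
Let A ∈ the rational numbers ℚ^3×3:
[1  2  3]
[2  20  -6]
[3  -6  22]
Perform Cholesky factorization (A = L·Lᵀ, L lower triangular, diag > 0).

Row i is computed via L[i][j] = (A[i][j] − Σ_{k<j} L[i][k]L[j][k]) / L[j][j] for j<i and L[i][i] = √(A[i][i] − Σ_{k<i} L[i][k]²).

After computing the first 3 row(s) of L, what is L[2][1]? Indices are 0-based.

L[2][1] = -3

Step 1: L[0][0] = √(1) = 1.
  L[1][0] = (2) / L[0][0] = 2.
Step 2: L[1][1] = √(16) = 4.
  L[2][0] = (3) / L[0][0] = 3.
  L[2][1] = (-12) / L[1][1] = -3.
Step 3: L[2][2] = √(4) = 2.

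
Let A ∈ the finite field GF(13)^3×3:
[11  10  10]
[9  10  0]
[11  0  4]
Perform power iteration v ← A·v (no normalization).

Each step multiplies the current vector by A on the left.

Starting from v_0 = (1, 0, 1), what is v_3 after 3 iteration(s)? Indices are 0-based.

v_3 = (0, 9, 1)

v_0 = (1, 0, 1).
v_1 = A·v_0 = (8, 9, 2).
v_2 = A·v_1 = (3, 6, 5).
v_3 = A·v_2 = (0, 9, 1).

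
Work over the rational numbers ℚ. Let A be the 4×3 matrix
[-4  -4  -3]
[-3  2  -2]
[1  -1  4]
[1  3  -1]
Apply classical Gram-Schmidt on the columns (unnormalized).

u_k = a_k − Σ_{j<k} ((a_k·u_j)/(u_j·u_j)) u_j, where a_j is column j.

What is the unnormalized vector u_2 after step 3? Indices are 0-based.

u_2 = (-71/111, 54/37, 607/222, -203/222)

Step 1: u_0 = a_0 = (-4, -3, 1, 1).
Step 2: u_1 = a_1 − (4/9)·u_0 = (-20/9, 10/3, -13/9, 23/9).
Step 3: u_2 = a_2 − (7/9)·u_0 − (-25/74)·u_1 = (-71/111, 54/37, 607/222, -203/222).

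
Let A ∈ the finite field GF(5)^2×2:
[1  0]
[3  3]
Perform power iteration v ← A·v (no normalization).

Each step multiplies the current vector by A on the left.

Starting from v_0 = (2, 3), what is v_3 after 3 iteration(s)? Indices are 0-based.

v_3 = (2, 4)

v_0 = (2, 3).
v_1 = A·v_0 = (2, 0).
v_2 = A·v_1 = (2, 1).
v_3 = A·v_2 = (2, 4).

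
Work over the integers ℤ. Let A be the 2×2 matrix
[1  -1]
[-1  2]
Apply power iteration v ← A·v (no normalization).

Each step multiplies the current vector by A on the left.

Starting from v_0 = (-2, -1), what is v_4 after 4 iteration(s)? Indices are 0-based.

v_0 = (-2, -1).
v_1 = A·v_0 = (-1, 0).
v_2 = A·v_1 = (-1, 1).
v_3 = A·v_2 = (-2, 3).
v_4 = A·v_3 = (-5, 8).

v_4 = (-5, 8)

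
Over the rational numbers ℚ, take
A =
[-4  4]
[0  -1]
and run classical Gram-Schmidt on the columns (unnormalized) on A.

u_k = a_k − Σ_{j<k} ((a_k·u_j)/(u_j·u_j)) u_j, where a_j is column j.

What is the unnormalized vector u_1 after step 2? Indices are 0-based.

u_1 = (0, -1)

Step 1: u_0 = a_0 = (-4, 0).
Step 2: u_1 = a_1 − (-1)·u_0 = (0, -1).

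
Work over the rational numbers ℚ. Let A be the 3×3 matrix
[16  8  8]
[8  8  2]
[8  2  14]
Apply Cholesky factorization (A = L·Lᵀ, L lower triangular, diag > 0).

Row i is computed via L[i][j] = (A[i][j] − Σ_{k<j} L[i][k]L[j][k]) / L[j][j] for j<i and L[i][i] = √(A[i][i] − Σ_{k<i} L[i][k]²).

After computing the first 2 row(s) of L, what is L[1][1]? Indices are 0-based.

Step 1: L[0][0] = √(16) = 4.
  L[1][0] = (8) / L[0][0] = 2.
Step 2: L[1][1] = √(4) = 2.

L[1][1] = 2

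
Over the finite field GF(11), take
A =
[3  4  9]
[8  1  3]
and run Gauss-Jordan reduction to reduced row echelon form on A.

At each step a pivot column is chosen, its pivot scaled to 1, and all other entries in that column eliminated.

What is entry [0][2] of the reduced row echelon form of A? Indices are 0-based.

M[0][2] = 2

[1] R0 /= 3  ⇒  (1, 5, 3)
     R1 -= 8·R0  ⇒  (0, 5, 1)
[2] R1 /= 5  ⇒  (0, 1, 9)
     R0 -= 5·R1  ⇒  (1, 0, 2)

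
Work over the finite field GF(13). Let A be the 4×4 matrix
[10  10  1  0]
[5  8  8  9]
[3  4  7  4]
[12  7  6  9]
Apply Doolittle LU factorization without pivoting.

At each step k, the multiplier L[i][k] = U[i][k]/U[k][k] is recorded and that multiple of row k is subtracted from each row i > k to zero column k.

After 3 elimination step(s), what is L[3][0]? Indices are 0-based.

Step 1: pivot at (0,0) is 10.
  row1 ← row1 − (7)·row0  ⇒  L[1][0]=7, U row1=(0, 3, 1, 9)
  row2 ← row2 − (12)·row0  ⇒  L[2][0]=12, U row2=(0, 1, 8, 4)
  row3 ← row3 − (9)·row0  ⇒  L[3][0]=9, U row3=(0, 8, 10, 9)
Step 2: pivot at (1,1) is 3.
  row2 ← row2 − (9)·row1  ⇒  L[2][1]=9, U row2=(0, 0, 12, 1)
  row3 ← row3 − (7)·row1  ⇒  L[3][1]=7, U row3=(0, 0, 3, 11)
Step 3: pivot at (2,2) is 12.
  row3 ← row3 − (10)·row2  ⇒  L[3][2]=10, U row3=(0, 0, 0, 1)

L[3][0] = 9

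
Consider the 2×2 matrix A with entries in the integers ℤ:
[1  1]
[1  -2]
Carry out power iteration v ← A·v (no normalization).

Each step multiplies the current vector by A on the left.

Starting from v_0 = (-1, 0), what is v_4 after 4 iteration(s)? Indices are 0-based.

v_4 = (-5, 7)

v_0 = (-1, 0).
v_1 = A·v_0 = (-1, -1).
v_2 = A·v_1 = (-2, 1).
v_3 = A·v_2 = (-1, -4).
v_4 = A·v_3 = (-5, 7).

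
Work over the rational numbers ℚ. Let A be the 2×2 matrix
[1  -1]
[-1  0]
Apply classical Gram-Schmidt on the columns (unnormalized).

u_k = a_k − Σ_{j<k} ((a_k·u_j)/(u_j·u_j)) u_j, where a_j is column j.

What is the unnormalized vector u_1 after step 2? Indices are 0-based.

Step 1: u_0 = a_0 = (1, -1).
Step 2: u_1 = a_1 − (-1/2)·u_0 = (-1/2, -1/2).

u_1 = (-1/2, -1/2)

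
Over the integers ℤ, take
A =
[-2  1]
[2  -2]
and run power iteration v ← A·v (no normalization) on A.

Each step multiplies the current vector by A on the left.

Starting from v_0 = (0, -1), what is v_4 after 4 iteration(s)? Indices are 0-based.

v_0 = (0, -1).
v_1 = A·v_0 = (-1, 2).
v_2 = A·v_1 = (4, -6).
v_3 = A·v_2 = (-14, 20).
v_4 = A·v_3 = (48, -68).

v_4 = (48, -68)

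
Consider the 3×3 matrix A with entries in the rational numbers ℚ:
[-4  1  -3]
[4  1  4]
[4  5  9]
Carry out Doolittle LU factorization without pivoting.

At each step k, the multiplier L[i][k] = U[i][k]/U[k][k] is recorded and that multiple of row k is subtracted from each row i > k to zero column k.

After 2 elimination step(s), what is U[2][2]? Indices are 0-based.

Step 1: pivot at (0,0) is -4.
  row1 ← row1 − (-1)·row0  ⇒  L[1][0]=-1, U row1=(0, 2, 1)
  row2 ← row2 − (-1)·row0  ⇒  L[2][0]=-1, U row2=(0, 6, 6)
Step 2: pivot at (1,1) is 2.
  row2 ← row2 − (3)·row1  ⇒  L[2][1]=3, U row2=(0, 0, 3)

U[2][2] = 3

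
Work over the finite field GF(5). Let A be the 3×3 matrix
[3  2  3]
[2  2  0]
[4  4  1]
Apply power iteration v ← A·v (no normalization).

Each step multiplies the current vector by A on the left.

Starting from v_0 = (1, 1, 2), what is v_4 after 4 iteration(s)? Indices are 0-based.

v_0 = (1, 1, 2).
v_1 = A·v_0 = (1, 4, 0).
v_2 = A·v_1 = (1, 0, 0).
v_3 = A·v_2 = (3, 2, 4).
v_4 = A·v_3 = (0, 0, 4).

v_4 = (0, 0, 4)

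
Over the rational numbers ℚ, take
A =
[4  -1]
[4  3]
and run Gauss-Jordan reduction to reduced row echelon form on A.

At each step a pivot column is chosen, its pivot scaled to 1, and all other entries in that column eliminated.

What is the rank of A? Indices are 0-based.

[1] R0 /= 4  ⇒  (1, -1/4)
     R1 -= 4·R0  ⇒  (0, 4)
[2] R1 /= 4  ⇒  (0, 1)
     R0 -= -1/4·R1  ⇒  (1, 0)

rank = 2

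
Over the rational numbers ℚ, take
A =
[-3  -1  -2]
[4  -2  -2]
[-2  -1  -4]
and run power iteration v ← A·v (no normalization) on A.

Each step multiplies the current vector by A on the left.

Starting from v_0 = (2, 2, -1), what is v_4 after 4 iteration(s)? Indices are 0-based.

v_0 = (2, 2, -1).
v_1 = A·v_0 = (-6, 6, -2).
v_2 = A·v_1 = (16, -32, 14).
v_3 = A·v_2 = (-44, 100, -56).
v_4 = A·v_3 = (144, -264, 212).

v_4 = (144, -264, 212)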